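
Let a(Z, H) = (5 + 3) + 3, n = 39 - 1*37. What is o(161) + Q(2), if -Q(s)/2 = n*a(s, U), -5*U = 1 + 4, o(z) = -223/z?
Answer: -7307/161 ≈ -45.385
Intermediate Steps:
U = -1 (U = -(1 + 4)/5 = -⅕*5 = -1)
n = 2 (n = 39 - 37 = 2)
a(Z, H) = 11 (a(Z, H) = 8 + 3 = 11)
Q(s) = -44 (Q(s) = -4*11 = -2*22 = -44)
o(161) + Q(2) = -223/161 - 44 = -7307/161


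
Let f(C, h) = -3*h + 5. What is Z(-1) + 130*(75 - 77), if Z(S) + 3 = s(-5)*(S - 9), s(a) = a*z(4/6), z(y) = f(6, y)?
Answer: -113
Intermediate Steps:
f(C, h) = 5 - 3*h
z(y) = 5 - 3*y
s(a) = 3*a (s(a) = a*(5 - 12/6) = a*(5 - 3*⅔) = a*(5 - 2) = a*3 = 3*a)
Z(S) = 132 - 15*S (Z(S) = -3 + (3*(-5))*(S - 9) = -3 - 15*(-9 + S) = -3 + (135 - 15*S) = 132 - 15*S)
Z(-1) + 130*(75 - 77) = (132 - 15*(-1)) + 130*(75 - 77) = (132 + 15) + 130*(-2) = 147 - 260 = -113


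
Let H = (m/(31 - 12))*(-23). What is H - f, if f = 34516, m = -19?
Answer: -34493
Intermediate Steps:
H = 23 (H = (-19/(31 - 12))*(-23) = (-19/19)*(-23) = ((1/19)*(-19))*(-23) = -1*(-23) = 23)
H - f = 23 - 1*34516 = 23 - 34516 = -34493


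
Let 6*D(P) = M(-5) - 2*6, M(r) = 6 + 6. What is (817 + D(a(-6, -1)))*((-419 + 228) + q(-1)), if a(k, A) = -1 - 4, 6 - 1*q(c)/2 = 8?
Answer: -159315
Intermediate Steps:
q(c) = -4 (q(c) = 12 - 2*8 = 12 - 16 = -4)
M(r) = 12
a(k, A) = -5
D(P) = 0 (D(P) = (12 - 2*6)/6 = (12 - 12)/6 = (⅙)*0 = 0)
(817 + D(a(-6, -1)))*((-419 + 228) + q(-1)) = (817 + 0)*((-419 + 228) - 4) = 817*(-191 - 4) = 817*(-195) = -159315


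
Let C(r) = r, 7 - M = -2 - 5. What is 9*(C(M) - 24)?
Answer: -90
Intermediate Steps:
M = 14 (M = 7 - (-2 - 5) = 7 - 1*(-7) = 7 + 7 = 14)
9*(C(M) - 24) = 9*(14 - 24) = 9*(-10) = -90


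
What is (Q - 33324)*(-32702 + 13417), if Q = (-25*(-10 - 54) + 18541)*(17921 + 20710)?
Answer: -15004378882395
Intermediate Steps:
Q = 778066971 (Q = (-25*(-64) + 18541)*38631 = (1600 + 18541)*38631 = 20141*38631 = 778066971)
(Q - 33324)*(-32702 + 13417) = (778066971 - 33324)*(-32702 + 13417) = 778033647*(-19285) = -15004378882395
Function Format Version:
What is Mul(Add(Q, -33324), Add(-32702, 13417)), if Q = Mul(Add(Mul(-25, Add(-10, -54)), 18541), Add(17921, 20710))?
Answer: -15004378882395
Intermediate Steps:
Q = 778066971 (Q = Mul(Add(Mul(-25, -64), 18541), 38631) = Mul(Add(1600, 18541), 38631) = Mul(20141, 38631) = 778066971)
Mul(Add(Q, -33324), Add(-32702, 13417)) = Mul(Add(778066971, -33324), Add(-32702, 13417)) = Mul(778033647, -19285) = -15004378882395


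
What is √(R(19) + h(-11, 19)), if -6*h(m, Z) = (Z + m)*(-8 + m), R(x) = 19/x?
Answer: √237/3 ≈ 5.1316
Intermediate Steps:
h(m, Z) = -(-8 + m)*(Z + m)/6 (h(m, Z) = -(Z + m)*(-8 + m)/6 = -(-8 + m)*(Z + m)/6)
√(R(19) + h(-11, 19)) = √(19/19 + (-⅙*(-11)² + (4/3)*19 + (4/3)*(-11) - ⅙*19*(-11))) = √(19*(1/19) + (-⅙*121 + 76/3 - 44/3 + 209/6)) = √(1 + (-121/6 + 76/3 - 44/3 + 209/6)) = √(1 + 76/3) = √(79/3) = √237/3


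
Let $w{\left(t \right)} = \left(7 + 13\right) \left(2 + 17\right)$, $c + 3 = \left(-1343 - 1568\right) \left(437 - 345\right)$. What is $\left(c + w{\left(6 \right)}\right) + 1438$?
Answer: $-265997$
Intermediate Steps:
$c = -267815$ ($c = -3 + \left(-1343 - 1568\right) \left(437 - 345\right) = -3 - 267812 = -267815$)
$w{\left(t \right)} = 380$ ($w{\left(t \right)} = 20 \cdot 19 = 380$)
$\left(c + w{\left(6 \right)}\right) + 1438 = \left(-267815 + 380\right) + 1438 = -267435 + 1438 = -265997$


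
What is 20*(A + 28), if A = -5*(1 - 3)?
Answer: 760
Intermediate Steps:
A = 10 (A = -5*(-2) = 10)
20*(A + 28) = 20*(10 + 28) = 20*38 = 760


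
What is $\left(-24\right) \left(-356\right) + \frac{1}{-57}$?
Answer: $\frac{487007}{57} \approx 8544.0$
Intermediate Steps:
$\left(-24\right) \left(-356\right) + \frac{1}{-57} = 8544 - \frac{1}{57} = \frac{487007}{57}$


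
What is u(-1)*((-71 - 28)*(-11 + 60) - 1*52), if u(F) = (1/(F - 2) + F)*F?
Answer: -19612/3 ≈ -6537.3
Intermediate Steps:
u(F) = F*(F + 1/(-2 + F)) (u(F) = (1/(-2 + F) + F)*F = (F + 1/(-2 + F))*F = F*(F + 1/(-2 + F)))
u(-1)*((-71 - 28)*(-11 + 60) - 1*52) = (-(1 + (-1)² - 2*(-1))/(-2 - 1))*((-71 - 28)*(-11 + 60) - 1*52) = (-1*(1 + 1 + 2)/(-3))*(-99*49 - 52) = (-1*(-⅓)*4)*(-4851 - 52) = (4/3)*(-4903) = -19612/3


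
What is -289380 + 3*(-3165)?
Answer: -298875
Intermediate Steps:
-289380 + 3*(-3165) = -289380 - 9495 = -298875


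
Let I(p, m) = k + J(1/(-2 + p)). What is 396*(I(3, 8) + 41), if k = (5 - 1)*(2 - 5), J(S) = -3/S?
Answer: 10296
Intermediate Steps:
k = -12 (k = 4*(-3) = -12)
I(p, m) = -6 - 3*p (I(p, m) = -12 - (-6 + 3*p) = -12 - 3*(-2 + p) = -12 + (6 - 3*p) = -6 - 3*p)
396*(I(3, 8) + 41) = 396*((-6 - 3*3) + 41) = 396*((-6 - 9) + 41) = 396*(-15 + 41) = 396*26 = 10296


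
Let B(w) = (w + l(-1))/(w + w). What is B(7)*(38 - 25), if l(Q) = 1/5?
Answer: 234/35 ≈ 6.6857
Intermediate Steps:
l(Q) = ⅕
B(w) = (⅕ + w)/(2*w) (B(w) = (w + ⅕)/(w + w) = (⅕ + w)/((2*w)) = (⅕ + w)*(1/(2*w)) = (⅕ + w)/(2*w))
B(7)*(38 - 25) = ((⅒)*(1 + 5*7)/7)*(38 - 25) = ((⅒)*(⅐)*(1 + 35))*13 = ((⅒)*(⅐)*36)*13 = (18/35)*13 = 234/35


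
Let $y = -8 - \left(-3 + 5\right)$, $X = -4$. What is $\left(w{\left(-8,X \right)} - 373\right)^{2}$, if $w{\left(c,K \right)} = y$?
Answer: $146689$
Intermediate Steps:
$y = -10$ ($y = -8 - 2 = -10$)
$w{\left(c,K \right)} = -10$
$\left(w{\left(-8,X \right)} - 373\right)^{2} = \left(-10 - 373\right)^{2} = \left(-383\right)^{2} = 146689$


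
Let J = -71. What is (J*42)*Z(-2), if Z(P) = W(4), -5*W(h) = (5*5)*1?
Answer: 14910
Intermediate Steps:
W(h) = -5 (W(h) = -5*5/5 = -5)
Z(P) = -5
(J*42)*Z(-2) = -71*42*(-5) = -2982*(-5) = 14910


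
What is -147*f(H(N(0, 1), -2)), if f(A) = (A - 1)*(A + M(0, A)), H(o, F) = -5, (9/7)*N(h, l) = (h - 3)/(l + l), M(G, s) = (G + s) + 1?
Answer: -7938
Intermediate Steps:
M(G, s) = 1 + G + s
N(h, l) = 7*(-3 + h)/(18*l) (N(h, l) = 7*((h - 3)/(l + l))/9 = 7*((-3 + h)/((2*l)))/9 = 7*((-3 + h)*(1/(2*l)))/9 = 7*((-3 + h)/(2*l))/9 = 7*(-3 + h)/(18*l))
f(A) = (1 + 2*A)*(-1 + A) (f(A) = (A - 1)*(A + (1 + 0 + A)) = (-1 + A)*(A + (1 + A)) = (-1 + A)*(1 + 2*A) = (1 + 2*A)*(-1 + A))
-147*f(H(N(0, 1), -2)) = -147*(-1 - 1*(-5) + 2*(-5)²) = -147*(-1 + 5 + 2*25) = -147*(-1 + 5 + 50) = -147*54 = -7938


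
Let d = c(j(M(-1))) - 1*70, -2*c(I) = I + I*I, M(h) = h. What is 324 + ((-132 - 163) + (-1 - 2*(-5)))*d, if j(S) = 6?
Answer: 26350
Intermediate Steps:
c(I) = -I/2 - I**2/2 (c(I) = -(I + I*I)/2 = -(I + I**2)/2 = -I/2 - I**2/2)
d = -91 (d = -1/2*6*(1 + 6) - 1*70 = -1/2*6*7 - 70 = -21 - 70 = -91)
324 + ((-132 - 163) + (-1 - 2*(-5)))*d = 324 + ((-132 - 163) + (-1 - 2*(-5)))*(-91) = 324 + (-295 + (-1 + 10))*(-91) = 324 + (-295 + 9)*(-91) = 324 - 286*(-91) = 324 + 26026 = 26350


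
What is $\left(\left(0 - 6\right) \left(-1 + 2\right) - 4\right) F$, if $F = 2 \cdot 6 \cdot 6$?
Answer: $-720$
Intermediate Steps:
$F = 72$ ($F = 12 \cdot 6 = 72$)
$\left(\left(0 - 6\right) \left(-1 + 2\right) - 4\right) F = \left(\left(0 - 6\right) \left(-1 + 2\right) - 4\right) 72 = \left(\left(-6\right) 1 - 4\right) 72 = \left(-6 - 4\right) 72 = \left(-10\right) 72 = -720$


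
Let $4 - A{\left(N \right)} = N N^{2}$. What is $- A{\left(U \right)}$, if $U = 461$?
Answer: $97972177$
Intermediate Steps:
$A{\left(N \right)} = 4 - N^{3}$ ($A{\left(N \right)} = 4 - N N^{2} = 4 - N^{3}$)
$- A{\left(U \right)} = - (4 - 461^{3}) = - (4 - 97972181) = \left(-1\right) \left(-97972177\right) = 97972177$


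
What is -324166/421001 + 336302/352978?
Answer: 13580005977/74302045489 ≈ 0.18277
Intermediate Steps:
-324166/421001 + 336302/352978 = -324166*1/421001 + 336302*(1/352978) = -324166/421001 + 168151/176489 = 13580005977/74302045489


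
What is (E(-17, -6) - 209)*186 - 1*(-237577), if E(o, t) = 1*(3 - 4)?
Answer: 198517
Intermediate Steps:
E(o, t) = -1 (E(o, t) = 1*(-1) = -1)
(E(-17, -6) - 209)*186 - 1*(-237577) = (-1 - 209)*186 - 1*(-237577) = -210*186 + 237577 = -39060 + 237577 = 198517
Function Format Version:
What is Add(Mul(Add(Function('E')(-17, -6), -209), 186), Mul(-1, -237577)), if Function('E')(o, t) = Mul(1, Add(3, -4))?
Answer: 198517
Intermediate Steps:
Function('E')(o, t) = -1 (Function('E')(o, t) = Mul(1, -1) = -1)
Add(Mul(Add(Function('E')(-17, -6), -209), 186), Mul(-1, -237577)) = Add(Mul(Add(-1, -209), 186), Mul(-1, -237577)) = Add(Mul(-210, 186), 237577) = Add(-39060, 237577) = 198517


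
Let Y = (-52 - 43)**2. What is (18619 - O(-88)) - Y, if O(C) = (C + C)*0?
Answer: 9594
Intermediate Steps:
O(C) = 0 (O(C) = (2*C)*0 = 0)
Y = 9025 (Y = (-95)**2 = 9025)
(18619 - O(-88)) - Y = (18619 - 1*0) - 1*9025 = (18619 + 0) - 9025 = 18619 - 9025 = 9594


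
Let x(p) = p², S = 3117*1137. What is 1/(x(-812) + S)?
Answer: 1/4203373 ≈ 2.3790e-7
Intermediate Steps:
S = 3544029
1/(x(-812) + S) = 1/((-812)² + 3544029) = 1/(659344 + 3544029) = 1/4203373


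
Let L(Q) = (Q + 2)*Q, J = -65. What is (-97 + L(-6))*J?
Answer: 4745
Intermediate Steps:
L(Q) = Q*(2 + Q) (L(Q) = (2 + Q)*Q = Q*(2 + Q))
(-97 + L(-6))*J = (-97 - 6*(2 - 6))*(-65) = (-97 - 6*(-4))*(-65) = (-97 + 24)*(-65) = -73*(-65) = 4745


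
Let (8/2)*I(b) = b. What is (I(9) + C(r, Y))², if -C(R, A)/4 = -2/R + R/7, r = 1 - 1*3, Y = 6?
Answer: 289/784 ≈ 0.36862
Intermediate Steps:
I(b) = b/4
r = -2 (r = 1 - 3 = -2)
C(R, A) = 8/R - 4*R/7 (C(R, A) = -4*(-2/R + R/7) = 8/R - 4*R/7)
(I(9) + C(r, Y))² = ((¼)*9 + (8/(-2) - 4/7*(-2)))² = (9/4 + (8*(-½) + 8/7))² = (9/4 + (-4 + 8/7))² = (9/4 - 20/7)² = (-17/28)² = 289/784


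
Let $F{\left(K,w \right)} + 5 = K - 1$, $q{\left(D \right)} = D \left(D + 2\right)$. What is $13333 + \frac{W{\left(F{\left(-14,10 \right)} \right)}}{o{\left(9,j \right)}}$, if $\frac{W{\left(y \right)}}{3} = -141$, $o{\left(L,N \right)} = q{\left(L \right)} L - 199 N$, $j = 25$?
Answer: $\frac{54452395}{4084} \approx 13333.0$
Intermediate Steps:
$q{\left(D \right)} = D \left(2 + D\right)$
$o{\left(L,N \right)} = - 199 N + L^{2} \left(2 + L\right)$ ($o{\left(L,N \right)} = L \left(2 + L\right) L - 199 N = L^{2} \left(2 + L\right) - 199 N = - 199 N + L^{2} \left(2 + L\right)$)
$F{\left(K,w \right)} = -6 + K$ ($F{\left(K,w \right)} = -5 + \left(K - 1\right) = -5 + \left(-1 + K\right) = -6 + K$)
$W{\left(y \right)} = -423$ ($W{\left(y \right)} = 3 \left(-141\right) = -423$)
$13333 + \frac{W{\left(F{\left(-14,10 \right)} \right)}}{o{\left(9,j \right)}} = 13333 - \frac{423}{\left(-199\right) 25 + 9^{2} \left(2 + 9\right)} = 13333 - \frac{423}{-4975 + 81 \cdot 11} = 13333 - \frac{423}{-4975 + 891} = 13333 - \frac{423}{-4084} = 13333 - - \frac{423}{4084} = 13333 + \frac{423}{4084} = \frac{54452395}{4084}$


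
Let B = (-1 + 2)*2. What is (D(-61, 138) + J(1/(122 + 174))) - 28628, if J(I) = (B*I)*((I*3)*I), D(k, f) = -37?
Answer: -371703870717/12967168 ≈ -28665.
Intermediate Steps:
B = 2 (B = 1*2 = 2)
J(I) = 6*I**3 (J(I) = (2*I)*((I*3)*I) = (2*I)*((3*I)*I) = (2*I)*(3*I**2) = 6*I**3)
(D(-61, 138) + J(1/(122 + 174))) - 28628 = (-37 + 6*(1/(122 + 174))**3) - 28628 = (-37 + 6*(1/296)**3) - 28628 = (-37 + 6*(1/25934336)) - 28628 = (-37 + 3/12967168) - 28628 = -479785213/12967168 - 28628 = -371703870717/12967168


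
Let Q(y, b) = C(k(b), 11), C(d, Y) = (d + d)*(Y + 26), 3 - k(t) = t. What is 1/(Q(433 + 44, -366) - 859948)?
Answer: -1/832642 ≈ -1.2010e-6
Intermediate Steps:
k(t) = 3 - t
C(d, Y) = 2*d*(26 + Y) (C(d, Y) = (2*d)*(26 + Y) = 2*d*(26 + Y))
Q(y, b) = 222 - 74*b (Q(y, b) = 2*(3 - b)*(26 + 11) = 2*(3 - b)*37 = 222 - 74*b)
1/(Q(433 + 44, -366) - 859948) = 1/((222 - 74*(-366)) - 859948) = 1/((222 + 27084) - 859948) = 1/(27306 - 859948) = 1/(-832642) = -1/832642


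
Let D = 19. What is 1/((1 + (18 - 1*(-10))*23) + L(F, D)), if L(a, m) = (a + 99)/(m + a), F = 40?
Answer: 59/38194 ≈ 0.0015447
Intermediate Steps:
L(a, m) = (99 + a)/(a + m)
1/((1 + (18 - 1*(-10))*23) + L(F, D)) = 1/((1 + (18 - 1*(-10))*23) + (99 + 40)/(40 + 19)) = 1/((1 + (18 + 10)*23) + 139/59) = 1/((1 + 28*23) + (1/59)*139) = 1/((1 + 644) + 139/59) = 1/(645 + 139/59) = 1/(38194/59) = 59/38194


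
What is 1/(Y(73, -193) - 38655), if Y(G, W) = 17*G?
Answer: -1/37414 ≈ -2.6728e-5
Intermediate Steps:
1/(Y(73, -193) - 38655) = 1/(17*73 - 38655) = 1/(1241 - 38655) = 1/(-37414) = -1/37414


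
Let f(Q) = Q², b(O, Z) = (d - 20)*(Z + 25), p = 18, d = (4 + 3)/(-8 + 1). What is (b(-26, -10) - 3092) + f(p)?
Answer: -3083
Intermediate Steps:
d = -1 (d = 7/(-7) = 7*(-⅐) = -1)
b(O, Z) = -525 - 21*Z (b(O, Z) = (-1 - 20)*(Z + 25) = -21*(25 + Z) = -525 - 21*Z)
(b(-26, -10) - 3092) + f(p) = ((-525 - 21*(-10)) - 3092) + 18² = ((-525 + 210) - 3092) + 324 = (-315 - 3092) + 324 = -3407 + 324 = -3083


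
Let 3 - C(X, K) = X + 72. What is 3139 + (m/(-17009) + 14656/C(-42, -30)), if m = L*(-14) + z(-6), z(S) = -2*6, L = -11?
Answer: 1192276039/459243 ≈ 2596.2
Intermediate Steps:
z(S) = -12
C(X, K) = -69 - X (C(X, K) = 3 - (X + 72) = 3 - (72 + X) = 3 + (-72 - X) = -69 - X)
m = 142 (m = -11*(-14) - 12 = 154 - 12 = 142)
3139 + (m/(-17009) + 14656/C(-42, -30)) = 3139 + (142/(-17009) + 14656/(-69 - 1*(-42))) = 3139 + (142*(-1/17009) + 14656/(-69 + 42)) = 3139 + (-142/17009 + 14656/(-27)) = 3139 + (-142/17009 + 14656*(-1/27)) = 3139 + (-142/17009 - 14656/27) = 3139 - 249287738/459243 = 1192276039/459243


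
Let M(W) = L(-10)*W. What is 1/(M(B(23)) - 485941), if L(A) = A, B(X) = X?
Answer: -1/486171 ≈ -2.0569e-6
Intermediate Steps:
M(W) = -10*W
1/(M(B(23)) - 485941) = 1/(-10*23 - 485941) = 1/(-230 - 485941) = 1/(-486171) = -1/486171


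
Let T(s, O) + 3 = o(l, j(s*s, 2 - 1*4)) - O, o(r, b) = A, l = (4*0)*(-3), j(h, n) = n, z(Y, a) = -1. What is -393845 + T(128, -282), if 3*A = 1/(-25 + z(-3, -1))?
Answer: -30698149/78 ≈ -3.9357e+5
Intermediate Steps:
l = 0 (l = 0*(-3) = 0)
A = -1/78 (A = 1/(3*(-25 - 1)) = (⅓)/(-26) = (⅓)*(-1/26) = -1/78 ≈ -0.012821)
o(r, b) = -1/78
T(s, O) = -235/78 - O (T(s, O) = -3 + (-1/78 - O) = -235/78 - O)
-393845 + T(128, -282) = -393845 + (-235/78 - 1*(-282)) = -393845 + (-235/78 + 282) = -393845 + 21761/78 = -30698149/78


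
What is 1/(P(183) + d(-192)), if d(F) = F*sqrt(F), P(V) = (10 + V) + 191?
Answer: 1/18816 + I*sqrt(3)/4704 ≈ 5.3146e-5 + 0.00036821*I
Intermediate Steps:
P(V) = 201 + V
d(F) = F**(3/2)
1/(P(183) + d(-192)) = 1/((201 + 183) + (-192)**(3/2)) = 1/(384 - 1536*I*sqrt(3))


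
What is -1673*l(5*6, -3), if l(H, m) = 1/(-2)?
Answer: 1673/2 ≈ 836.50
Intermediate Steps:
l(H, m) = -½
-1673*l(5*6, -3) = -1673*(-½) = 1673/2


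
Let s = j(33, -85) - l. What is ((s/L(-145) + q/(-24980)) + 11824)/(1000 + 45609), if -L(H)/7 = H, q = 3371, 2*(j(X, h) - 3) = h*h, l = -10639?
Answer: 60029325729/236351442460 ≈ 0.25398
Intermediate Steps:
j(X, h) = 3 + h**2/2 (j(X, h) = 3 + (h*h)/2 = 3 + h**2/2)
L(H) = -7*H
s = 28509/2 (s = (3 + (1/2)*(-85)**2) - 1*(-10639) = (3 + (1/2)*7225) + 10639 = (3 + 7225/2) + 10639 = 7231/2 + 10639 = 28509/2 ≈ 14255.)
((s/L(-145) + q/(-24980)) + 11824)/(1000 + 45609) = ((28509/(2*((-7*(-145)))) + 3371/(-24980)) + 11824)/(1000 + 45609) = (((28509/2)/1015 + 3371*(-1/24980)) + 11824)/46609 = (((28509/2)*(1/1015) - 3371/24980) + 11824)*(1/46609) = ((28509/2030 - 3371/24980) + 11824)*(1/46609) = (70531169/5070940 + 11824)*(1/46609) = (60029325729/5070940)*(1/46609) = 60029325729/236351442460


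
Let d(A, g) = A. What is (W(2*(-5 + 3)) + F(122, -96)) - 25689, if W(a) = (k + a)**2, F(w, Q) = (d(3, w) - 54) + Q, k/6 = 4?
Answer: -25436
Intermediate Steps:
k = 24 (k = 6*4 = 24)
F(w, Q) = -51 + Q (F(w, Q) = (3 - 54) + Q = -51 + Q)
W(a) = (24 + a)**2
(W(2*(-5 + 3)) + F(122, -96)) - 25689 = ((24 + 2*(-5 + 3))**2 + (-51 - 96)) - 25689 = ((24 + 2*(-2))**2 - 147) - 25689 = ((24 - 4)**2 - 147) - 25689 = (20**2 - 147) - 25689 = (400 - 147) - 25689 = 253 - 25689 = -25436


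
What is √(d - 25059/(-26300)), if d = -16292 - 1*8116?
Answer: 7*I*√3445328667/2630 ≈ 156.23*I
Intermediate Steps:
d = -24408 (d = -16292 - 8116 = -24408)
√(d - 25059/(-26300)) = √(-24408 - 25059/(-26300)) = √(-24408 - 25059*(-1/26300)) = √(-24408 + 25059/26300) = √(-641905341/26300) = 7*I*√3445328667/2630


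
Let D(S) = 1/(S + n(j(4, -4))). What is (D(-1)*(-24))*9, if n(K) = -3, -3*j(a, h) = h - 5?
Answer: 54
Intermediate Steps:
j(a, h) = 5/3 - h/3 (j(a, h) = -(h - 5)/3 = -(-5 + h)/3 = 5/3 - h/3)
D(S) = 1/(-3 + S) (D(S) = 1/(S - 3) = 1/(-3 + S))
(D(-1)*(-24))*9 = (-24/(-3 - 1))*9 = (-24/(-4))*9 = -¼*(-24)*9 = 6*9 = 54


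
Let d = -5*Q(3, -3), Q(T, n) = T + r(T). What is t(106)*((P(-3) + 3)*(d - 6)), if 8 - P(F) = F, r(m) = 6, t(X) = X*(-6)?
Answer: 454104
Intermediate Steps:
t(X) = -6*X
P(F) = 8 - F
Q(T, n) = 6 + T (Q(T, n) = T + 6 = 6 + T)
d = -45 (d = -5*(6 + 3) = -5*9 = -45)
t(106)*((P(-3) + 3)*(d - 6)) = (-6*106)*(((8 - 1*(-3)) + 3)*(-45 - 6)) = -636*((8 + 3) + 3)*(-51) = -636*(11 + 3)*(-51) = -8904*(-51) = -636*(-714) = 454104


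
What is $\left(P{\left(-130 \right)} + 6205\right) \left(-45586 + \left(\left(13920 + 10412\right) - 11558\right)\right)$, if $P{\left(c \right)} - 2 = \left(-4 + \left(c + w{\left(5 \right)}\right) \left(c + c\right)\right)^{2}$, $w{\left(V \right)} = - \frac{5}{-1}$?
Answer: $-34649348069076$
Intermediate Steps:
$w{\left(V \right)} = 5$ ($w{\left(V \right)} = \left(-5\right) \left(-1\right) = 5$)
$P{\left(c \right)} = 2 + \left(-4 + 2 c \left(5 + c\right)\right)^{2}$ ($P{\left(c \right)} = 2 + \left(-4 + \left(c + 5\right) \left(c + c\right)\right)^{2} = 2 + \left(-4 + \left(5 + c\right) 2 c\right)^{2} = 2 + \left(-4 + 2 c \left(5 + c\right)\right)^{2}$)
$\left(P{\left(-130 \right)} + 6205\right) \left(-45586 + \left(\left(13920 + 10412\right) - 11558\right)\right) = \left(\left(2 + 4 \left(-2 + \left(-130\right)^{2} + 5 \left(-130\right)\right)^{2}\right) + 6205\right) \left(-45586 + \left(\left(13920 + 10412\right) - 11558\right)\right) = \left(\left(2 + 4 \left(-2 + 16900 - 650\right)^{2}\right) + 6205\right) \left(-45586 + \left(24332 - 11558\right)\right) = \left(\left(2 + 4 \cdot 16248^{2}\right) + 6205\right) \left(-45586 + 12774\right) = \left(\left(2 + 4 \cdot 263997504\right) + 6205\right) \left(-32812\right) = \left(\left(2 + 1055990016\right) + 6205\right) \left(-32812\right) = \left(1055990018 + 6205\right) \left(-32812\right) = 1055996223 \left(-32812\right) = -34649348069076$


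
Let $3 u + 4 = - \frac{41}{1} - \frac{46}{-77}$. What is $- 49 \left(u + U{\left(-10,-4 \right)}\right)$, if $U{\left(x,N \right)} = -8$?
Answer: $\frac{36869}{33} \approx 1117.2$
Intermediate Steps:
$u = - \frac{3419}{231}$ ($u = - \frac{4}{3} + \frac{- \frac{41}{1} - \frac{46}{-77}}{3} = - \frac{4}{3} + \frac{\left(-41\right) 1 - - \frac{46}{77}}{3} = - \frac{4}{3} + \frac{-41 + \frac{46}{77}}{3} = - \frac{4}{3} + \frac{1}{3} \left(- \frac{3111}{77}\right) = - \frac{4}{3} - \frac{1037}{77} = - \frac{3419}{231} \approx -14.801$)
$- 49 \left(u + U{\left(-10,-4 \right)}\right) = - 49 \left(- \frac{3419}{231} - 8\right) = \left(-49\right) \left(- \frac{5267}{231}\right) = \frac{36869}{33}$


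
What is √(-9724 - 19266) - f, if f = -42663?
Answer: 42663 + I*√28990 ≈ 42663.0 + 170.26*I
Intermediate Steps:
√(-9724 - 19266) - f = √(-9724 - 19266) - 1*(-42663) = √(-28990) + 42663 = I*√28990 + 42663 = 42663 + I*√28990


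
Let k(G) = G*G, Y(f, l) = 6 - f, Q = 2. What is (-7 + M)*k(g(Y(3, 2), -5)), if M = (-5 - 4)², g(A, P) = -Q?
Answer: 296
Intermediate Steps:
g(A, P) = -2 (g(A, P) = -1*2 = -2)
k(G) = G²
M = 81 (M = (-9)² = 81)
(-7 + M)*k(g(Y(3, 2), -5)) = (-7 + 81)*(-2)² = 74*4 = 296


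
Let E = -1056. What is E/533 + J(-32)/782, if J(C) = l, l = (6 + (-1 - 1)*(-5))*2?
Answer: -404368/208403 ≈ -1.9403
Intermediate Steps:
l = 32 (l = (6 - 2*(-5))*2 = (6 + 10)*2 = 16*2 = 32)
J(C) = 32
E/533 + J(-32)/782 = -1056/533 + 32/782 = -1056*1/533 + 32*(1/782) = -1056/533 + 16/391 = -404368/208403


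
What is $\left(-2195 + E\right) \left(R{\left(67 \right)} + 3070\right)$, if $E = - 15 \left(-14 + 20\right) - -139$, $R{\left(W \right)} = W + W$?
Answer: $-6875784$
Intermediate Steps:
$R{\left(W \right)} = 2 W$
$E = 49$ ($E = \left(-15\right) 6 + \left(-15 + 154\right) = -90 + 139 = 49$)
$\left(-2195 + E\right) \left(R{\left(67 \right)} + 3070\right) = \left(-2195 + 49\right) \left(2 \cdot 67 + 3070\right) = - 2146 \left(134 + 3070\right) = \left(-2146\right) 3204 = -6875784$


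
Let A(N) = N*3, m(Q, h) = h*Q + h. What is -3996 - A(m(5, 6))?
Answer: -4104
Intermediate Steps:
m(Q, h) = h + Q*h (m(Q, h) = Q*h + h = h + Q*h)
A(N) = 3*N
-3996 - A(m(5, 6)) = -3996 - 3*6*(1 + 5) = -3996 - 3*6*6 = -3996 - 3*36 = -3996 - 1*108 = -3996 - 108 = -4104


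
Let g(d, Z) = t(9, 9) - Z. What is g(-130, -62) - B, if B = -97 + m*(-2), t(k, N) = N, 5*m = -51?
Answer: 738/5 ≈ 147.60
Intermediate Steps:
m = -51/5 (m = (⅕)*(-51) = -51/5 ≈ -10.200)
g(d, Z) = 9 - Z
B = -383/5 (B = -97 - 51/5*(-2) = -97 + 102/5 = -383/5 ≈ -76.600)
g(-130, -62) - B = (9 - 1*(-62)) - 1*(-383/5) = (9 + 62) + 383/5 = 71 + 383/5 = 738/5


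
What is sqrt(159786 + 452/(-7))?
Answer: 5*sqrt(313054)/7 ≈ 399.65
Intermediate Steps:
sqrt(159786 + 452/(-7)) = sqrt(159786 + 452*(-1/7)) = sqrt(159786 - 452/7) = sqrt(1118050/7) = 5*sqrt(313054)/7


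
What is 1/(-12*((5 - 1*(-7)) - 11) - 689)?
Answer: -1/701 ≈ -0.0014265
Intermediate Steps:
1/(-12*((5 - 1*(-7)) - 11) - 689) = 1/(-12*((5 + 7) - 11) - 689) = 1/(-12*(12 - 11) - 689) = 1/(-12*1 - 689) = 1/(-12 - 689) = 1/(-701) = -1/701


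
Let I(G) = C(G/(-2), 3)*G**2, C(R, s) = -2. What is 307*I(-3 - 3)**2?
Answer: 1591488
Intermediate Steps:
I(G) = -2*G**2
307*I(-3 - 3)**2 = 307*(-2*(-3 - 3)**2)**2 = 307*(-2*(-6)**2)**2 = 307*(-2*36)**2 = 307*(-72)**2 = 307*5184 = 1591488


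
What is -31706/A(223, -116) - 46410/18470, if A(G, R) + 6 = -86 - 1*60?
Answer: 28927775/140372 ≈ 206.08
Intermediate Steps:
A(G, R) = -152 (A(G, R) = -6 + (-86 - 1*60) = -6 + (-86 - 60) = -6 - 146 = -152)
-31706/A(223, -116) - 46410/18470 = -31706/(-152) - 46410/18470 = -31706*(-1/152) - 46410*1/18470 = 15853/76 - 4641/1847 = 28927775/140372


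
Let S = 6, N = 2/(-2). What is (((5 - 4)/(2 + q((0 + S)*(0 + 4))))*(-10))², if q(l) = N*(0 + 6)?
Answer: 25/4 ≈ 6.2500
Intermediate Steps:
N = -1 (N = 2*(-½) = -1)
q(l) = -6 (q(l) = -(0 + 6) = -1*6 = -6)
(((5 - 4)/(2 + q((0 + S)*(0 + 4))))*(-10))² = (((5 - 4)/(2 - 6))*(-10))² = ((1/(-4))*(-10))² = ((1*(-¼))*(-10))² = (-¼*(-10))² = (5/2)² = 25/4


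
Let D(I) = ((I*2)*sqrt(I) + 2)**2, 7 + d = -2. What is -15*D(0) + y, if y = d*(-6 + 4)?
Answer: -42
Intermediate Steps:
d = -9 (d = -7 - 2 = -9)
y = 18 (y = -9*(-6 + 4) = -9*(-2) = 18)
D(I) = (2 + 2*I**(3/2))**2 (D(I) = ((2*I)*sqrt(I) + 2)**2 = (2*I**(3/2) + 2)**2 = (2 + 2*I**(3/2))**2)
-15*D(0) + y = -60*(1 + 0**(3/2))**2 + 18 = -60*(1 + 0)**2 + 18 = -60*1**2 + 18 = -60 + 18 = -42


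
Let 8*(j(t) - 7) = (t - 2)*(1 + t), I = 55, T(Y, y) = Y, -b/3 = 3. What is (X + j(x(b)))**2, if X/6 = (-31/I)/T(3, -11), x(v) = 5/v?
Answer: 2607225721/79388100 ≈ 32.841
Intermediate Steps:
b = -9 (b = -3*3 = -9)
j(t) = 7 + (1 + t)*(-2 + t)/8 (j(t) = 7 + ((t - 2)*(1 + t))/8 = 7 + ((-2 + t)*(1 + t))/8 = 7 + ((1 + t)*(-2 + t))/8 = 7 + (1 + t)*(-2 + t)/8)
X = -62/55 (X = 6*(-31/55/3) = 6*(-31*1/55*(1/3)) = 6*(-31/55*1/3) = 6*(-31/165) = -62/55 ≈ -1.1273)
(X + j(x(b)))**2 = (-62/55 + (27/4 - 5/(8*(-9)) + (5/(-9))**2/8))**2 = (-62/55 + (27/4 - 5*(-1)/(8*9) + (5*(-1/9))**2/8))**2 = (-62/55 + (27/4 - 1/8*(-5/9) + (-5/9)**2/8))**2 = (-62/55 + (27/4 + 5/72 + (1/8)*(25/81)))**2 = (-62/55 + (27/4 + 5/72 + 25/648))**2 = (-62/55 + 1111/162)**2 = (51061/8910)**2 = 2607225721/79388100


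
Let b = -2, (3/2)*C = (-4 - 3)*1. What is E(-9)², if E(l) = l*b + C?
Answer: 1600/9 ≈ 177.78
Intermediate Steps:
C = -14/3 (C = 2*((-4 - 3)*1)/3 = 2*(-7*1)/3 = (⅔)*(-7) = -14/3 ≈ -4.6667)
E(l) = -14/3 - 2*l (E(l) = l*(-2) - 14/3 = -2*l - 14/3 = -14/3 - 2*l)
E(-9)² = (-14/3 - 2*(-9))² = (-14/3 + 18)² = (40/3)² = 1600/9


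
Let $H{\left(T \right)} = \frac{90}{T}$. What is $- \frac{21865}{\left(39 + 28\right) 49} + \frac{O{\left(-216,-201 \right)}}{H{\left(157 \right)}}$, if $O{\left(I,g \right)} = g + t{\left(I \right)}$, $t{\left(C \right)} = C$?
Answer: $- \frac{72300859}{98490} \approx -734.09$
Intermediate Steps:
$O{\left(I,g \right)} = I + g$ ($O{\left(I,g \right)} = g + I = I + g$)
$- \frac{21865}{\left(39 + 28\right) 49} + \frac{O{\left(-216,-201 \right)}}{H{\left(157 \right)}} = - \frac{21865}{\left(39 + 28\right) 49} + \frac{-216 - 201}{90 \cdot \frac{1}{157}} = - \frac{21865}{67 \cdot 49} - \frac{417}{90 \cdot \frac{1}{157}} = - \frac{21865}{3283} - \frac{417}{\frac{90}{157}} = \left(-21865\right) \frac{1}{3283} - \frac{21823}{30} = - \frac{21865}{3283} - \frac{21823}{30} = - \frac{72300859}{98490}$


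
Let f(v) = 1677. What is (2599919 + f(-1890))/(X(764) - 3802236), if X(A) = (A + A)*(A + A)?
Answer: -650399/366863 ≈ -1.7729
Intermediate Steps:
X(A) = 4*A² (X(A) = (2*A)*(2*A) = 4*A²)
(2599919 + f(-1890))/(X(764) - 3802236) = (2599919 + 1677)/(4*764² - 3802236) = 2601596/(4*583696 - 3802236) = 2601596/(2334784 - 3802236) = 2601596/(-1467452) = 2601596*(-1/1467452) = -650399/366863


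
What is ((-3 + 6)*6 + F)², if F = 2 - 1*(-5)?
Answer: 625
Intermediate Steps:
F = 7 (F = 2 + 5 = 7)
((-3 + 6)*6 + F)² = ((-3 + 6)*6 + 7)² = (3*6 + 7)² = (18 + 7)² = 25² = 625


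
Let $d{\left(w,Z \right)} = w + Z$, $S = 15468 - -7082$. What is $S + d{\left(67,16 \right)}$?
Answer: $22633$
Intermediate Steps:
$S = 22550$ ($S = 15468 + 7082 = 22550$)
$d{\left(w,Z \right)} = Z + w$
$S + d{\left(67,16 \right)} = 22550 + \left(16 + 67\right) = 22550 + 83 = 22633$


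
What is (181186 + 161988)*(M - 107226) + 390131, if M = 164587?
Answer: 19685193945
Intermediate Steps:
(181186 + 161988)*(M - 107226) + 390131 = (181186 + 161988)*(164587 - 107226) + 390131 = 343174*57361 + 390131 = 19684803814 + 390131 = 19685193945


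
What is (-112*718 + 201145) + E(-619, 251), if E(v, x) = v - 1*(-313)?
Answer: 120423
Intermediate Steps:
E(v, x) = 313 + v (E(v, x) = v + 313 = 313 + v)
(-112*718 + 201145) + E(-619, 251) = (-112*718 + 201145) + (313 - 619) = (-80416 + 201145) - 306 = 120729 - 306 = 120423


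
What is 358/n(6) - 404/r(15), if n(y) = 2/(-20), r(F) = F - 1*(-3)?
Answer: -32422/9 ≈ -3602.4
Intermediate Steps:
r(F) = 3 + F (r(F) = F + 3 = 3 + F)
n(y) = -⅒ (n(y) = 2*(-1/20) = -⅒)
358/n(6) - 404/r(15) = 358/(-⅒) - 404/(3 + 15) = 358*(-10) - 404/18 = -3580 - 404*1/18 = -3580 - 202/9 = -32422/9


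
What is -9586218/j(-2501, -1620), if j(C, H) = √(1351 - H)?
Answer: -9586218*√2971/2971 ≈ -1.7587e+5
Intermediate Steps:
-9586218/j(-2501, -1620) = -9586218/√(1351 - 1*(-1620)) = -9586218/√(1351 + 1620) = -9586218*√2971/2971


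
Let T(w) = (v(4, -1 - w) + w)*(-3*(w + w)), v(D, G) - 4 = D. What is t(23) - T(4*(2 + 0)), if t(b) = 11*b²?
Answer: 6587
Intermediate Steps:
v(D, G) = 4 + D
T(w) = -6*w*(8 + w) (T(w) = ((4 + 4) + w)*(-3*(w + w)) = (8 + w)*(-6*w) = -6*w*(8 + w))
t(23) - T(4*(2 + 0)) = 11*23² - (-6)*4*(2 + 0)*(8 + 4*(2 + 0)) = 11*529 - (-6)*4*2*(8 + 4*2) = 5819 - (-6)*8*(8 + 8) = 5819 - (-6)*8*16 = 5819 - 1*(-768) = 5819 + 768 = 6587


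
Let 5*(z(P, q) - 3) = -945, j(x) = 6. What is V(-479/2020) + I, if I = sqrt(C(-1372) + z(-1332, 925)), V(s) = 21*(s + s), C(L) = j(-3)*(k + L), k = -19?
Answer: -10059/1010 + 6*I*sqrt(237) ≈ -9.9594 + 92.369*I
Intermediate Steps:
z(P, q) = -186 (z(P, q) = 3 + (1/5)*(-945) = 3 - 189 = -186)
C(L) = -114 + 6*L (C(L) = 6*(-19 + L) = -114 + 6*L)
V(s) = 42*s (V(s) = 21*(2*s) = 42*s)
I = 6*I*sqrt(237) (I = sqrt((-114 + 6*(-1372)) - 186) = sqrt((-114 - 8232) - 186) = sqrt(-8346 - 186) = sqrt(-8532) = 6*I*sqrt(237) ≈ 92.369*I)
V(-479/2020) + I = 42*(-479/2020) + 6*I*sqrt(237) = -10059/1010 + 6*I*sqrt(237)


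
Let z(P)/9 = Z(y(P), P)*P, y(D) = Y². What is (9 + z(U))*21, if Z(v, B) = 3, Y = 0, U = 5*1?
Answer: 3024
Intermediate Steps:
U = 5
y(D) = 0 (y(D) = 0² = 0)
z(P) = 27*P (z(P) = 9*(3*P) = 27*P)
(9 + z(U))*21 = (9 + 27*5)*21 = (9 + 135)*21 = 144*21 = 3024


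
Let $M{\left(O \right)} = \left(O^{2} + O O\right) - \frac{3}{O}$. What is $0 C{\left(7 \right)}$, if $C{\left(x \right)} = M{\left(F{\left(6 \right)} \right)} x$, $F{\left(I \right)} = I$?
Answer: $0$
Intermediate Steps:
$M{\left(O \right)} = - \frac{3}{O} + 2 O^{2}$ ($M{\left(O \right)} = \left(O^{2} + O^{2}\right) - \frac{3}{O} = 2 O^{2} - \frac{3}{O} = - \frac{3}{O} + 2 O^{2}$)
$C{\left(x \right)} = \frac{143 x}{2}$ ($C{\left(x \right)} = \frac{-3 + 2 \cdot 6^{3}}{6} x = \frac{-3 + 2 \cdot 216}{6} x = \frac{-3 + 432}{6} x = \frac{1}{6} \cdot 429 x = \frac{143 x}{2}$)
$0 C{\left(7 \right)} = 0 \cdot \frac{143}{2} \cdot 7 = 0 \cdot \frac{1001}{2} = 0$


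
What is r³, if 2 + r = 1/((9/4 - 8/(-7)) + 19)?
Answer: -1842771176/246491883 ≈ -7.4760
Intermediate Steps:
r = -1226/627 (r = -2 + 1/((9/4 - 8/(-7)) + 19) = -2 + 1/((9*(¼) - 8*(-⅐)) + 19) = -2 + 1/((9/4 + 8/7) + 19) = -2 + 1/(95/28 + 19) = -2 + 1/(627/28) = -2 + 28/627 = -1226/627 ≈ -1.9553)
r³ = (-1226/627)³ = -1842771176/246491883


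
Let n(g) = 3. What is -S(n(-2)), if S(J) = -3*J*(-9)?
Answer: -81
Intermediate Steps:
S(J) = 27*J
-S(n(-2)) = -27*3 = -1*81 = -81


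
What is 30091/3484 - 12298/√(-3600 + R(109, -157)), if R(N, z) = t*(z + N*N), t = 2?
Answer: 30091/3484 - 6149*√4962/4962 ≈ -78.655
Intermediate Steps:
R(N, z) = 2*z + 2*N² (R(N, z) = 2*(z + N*N) = 2*(z + N²) = 2*z + 2*N²)
30091/3484 - 12298/√(-3600 + R(109, -157)) = 30091/3484 - 12298/√(-3600 + (2*(-157) + 2*109²)) = 30091*(1/3484) - 12298/√(-3600 + (-314 + 2*11881)) = 30091/3484 - 12298/√(-3600 + (-314 + 23762)) = 30091/3484 - 12298/√(-3600 + 23448) = 30091/3484 - 12298*√4962/9924 = 30091/3484 - 6149*√4962/4962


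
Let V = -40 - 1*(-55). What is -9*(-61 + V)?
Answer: 414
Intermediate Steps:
V = 15 (V = -40 + 55 = 15)
-9*(-61 + V) = -9*(-61 + 15) = -9*(-46) = 414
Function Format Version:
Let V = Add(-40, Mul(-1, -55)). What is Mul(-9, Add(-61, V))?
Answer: 414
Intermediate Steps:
V = 15 (V = Add(-40, 55) = 15)
Mul(-9, Add(-61, V)) = Mul(-9, Add(-61, 15)) = Mul(-9, -46) = 414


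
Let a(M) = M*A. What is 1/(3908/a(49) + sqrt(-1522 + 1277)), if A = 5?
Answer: 957460/29978589 - 420175*I*sqrt(5)/29978589 ≈ 0.031938 - 0.03134*I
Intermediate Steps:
a(M) = 5*M (a(M) = M*5 = 5*M)
1/(3908/a(49) + sqrt(-1522 + 1277)) = 1/(3908/((5*49)) + sqrt(-1522 + 1277)) = 1/(3908/245 + sqrt(-245)) = 1/(3908*(1/245) + 7*I*sqrt(5)) = 1/(3908/245 + 7*I*sqrt(5))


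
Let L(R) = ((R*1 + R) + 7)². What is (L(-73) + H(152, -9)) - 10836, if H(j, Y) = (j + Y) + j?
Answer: 8780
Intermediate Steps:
L(R) = (7 + 2*R)² (L(R) = ((R + R) + 7)² = (2*R + 7)² = (7 + 2*R)²)
H(j, Y) = Y + 2*j (H(j, Y) = (Y + j) + j = Y + 2*j)
(L(-73) + H(152, -9)) - 10836 = ((7 + 2*(-73))² + (-9 + 2*152)) - 10836 = ((7 - 146)² + (-9 + 304)) - 10836 = ((-139)² + 295) - 10836 = (19321 + 295) - 10836 = 19616 - 10836 = 8780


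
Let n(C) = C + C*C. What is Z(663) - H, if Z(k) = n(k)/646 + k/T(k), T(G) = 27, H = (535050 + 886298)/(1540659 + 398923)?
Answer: 116962311967/165834261 ≈ 705.30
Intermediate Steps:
H = 710674/969791 (H = 1421348/1939582 = 1421348*(1/1939582) = 710674/969791 ≈ 0.73281)
n(C) = C + C²
Z(k) = k/27 + k*(1 + k)/646 (Z(k) = (k*(1 + k))/646 + k/27 = (k*(1 + k))*(1/646) + k*(1/27) = k*(1 + k)/646 + k/27 = k/27 + k*(1 + k)/646)
Z(663) - H = (1/17442)*663*(673 + 27*663) - 1*710674/969791 = (1/17442)*663*(673 + 17901) - 710674/969791 = (1/17442)*663*18574 - 710674/969791 = 120731/171 - 710674/969791 = 116962311967/165834261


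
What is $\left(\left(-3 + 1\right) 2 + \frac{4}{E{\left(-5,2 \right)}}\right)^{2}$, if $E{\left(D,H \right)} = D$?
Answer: $\frac{576}{25} \approx 23.04$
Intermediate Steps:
$\left(\left(-3 + 1\right) 2 + \frac{4}{E{\left(-5,2 \right)}}\right)^{2} = \left(\left(-3 + 1\right) 2 + \frac{4}{-5}\right)^{2} = \left(\left(-2\right) 2 + 4 \left(- \frac{1}{5}\right)\right)^{2} = \left(-4 - \frac{4}{5}\right)^{2} = \left(- \frac{24}{5}\right)^{2} = \frac{576}{25}$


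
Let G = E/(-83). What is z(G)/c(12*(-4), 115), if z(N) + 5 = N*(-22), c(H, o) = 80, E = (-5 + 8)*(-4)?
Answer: -679/6640 ≈ -0.10226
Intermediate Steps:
E = -12 (E = 3*(-4) = -12)
G = 12/83 (G = -12/(-83) = -12*(-1/83) = 12/83 ≈ 0.14458)
z(N) = -5 - 22*N (z(N) = -5 + N*(-22) = -5 - 22*N)
z(G)/c(12*(-4), 115) = (-5 - 22*12/83)/80 = (-5 - 264/83)*(1/80) = -679/83*1/80 = -679/6640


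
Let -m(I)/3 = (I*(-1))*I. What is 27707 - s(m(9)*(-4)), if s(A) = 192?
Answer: 27515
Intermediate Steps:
m(I) = 3*I² (m(I) = -3*I*(-1)*I = -3*(-I)*I = -(-3)*I² = 3*I²)
27707 - s(m(9)*(-4)) = 27707 - 1*192 = 27707 - 192 = 27515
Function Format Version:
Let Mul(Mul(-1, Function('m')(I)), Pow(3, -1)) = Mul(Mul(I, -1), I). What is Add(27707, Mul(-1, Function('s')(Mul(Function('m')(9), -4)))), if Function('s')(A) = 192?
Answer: 27515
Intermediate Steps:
Function('m')(I) = Mul(3, Pow(I, 2)) (Function('m')(I) = Mul(-3, Mul(Mul(I, -1), I)) = Mul(-3, Mul(Mul(-1, I), I)) = Mul(-3, Mul(-1, Pow(I, 2))) = Mul(3, Pow(I, 2)))
Add(27707, Mul(-1, Function('s')(Mul(Function('m')(9), -4)))) = Add(27707, Mul(-1, 192)) = Add(27707, -192) = 27515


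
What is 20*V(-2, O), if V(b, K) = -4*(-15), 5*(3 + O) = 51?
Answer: 1200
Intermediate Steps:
O = 36/5 (O = -3 + (1/5)*51 = -3 + 51/5 = 36/5 ≈ 7.2000)
V(b, K) = 60
20*V(-2, O) = 20*60 = 1200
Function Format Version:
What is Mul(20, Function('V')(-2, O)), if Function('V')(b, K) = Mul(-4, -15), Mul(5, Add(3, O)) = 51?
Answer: 1200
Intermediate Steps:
O = Rational(36, 5) (O = Add(-3, Mul(Rational(1, 5), 51)) = Add(-3, Rational(51, 5)) = Rational(36, 5) ≈ 7.2000)
Function('V')(b, K) = 60
Mul(20, Function('V')(-2, O)) = Mul(20, 60) = 1200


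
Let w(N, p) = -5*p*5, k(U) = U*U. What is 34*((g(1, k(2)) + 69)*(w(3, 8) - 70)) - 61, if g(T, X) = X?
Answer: -670201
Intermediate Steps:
k(U) = U**2
w(N, p) = -25*p
34*((g(1, k(2)) + 69)*(w(3, 8) - 70)) - 61 = 34*((2**2 + 69)*(-25*8 - 70)) - 61 = 34*((4 + 69)*(-200 - 70)) - 61 = 34*(73*(-270)) - 61 = 34*(-19710) - 61 = -670140 - 61 = -670201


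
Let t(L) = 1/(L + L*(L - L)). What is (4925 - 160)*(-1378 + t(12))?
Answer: -78789275/12 ≈ -6.5658e+6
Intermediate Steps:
t(L) = 1/L (t(L) = 1/(L + L*0) = 1/(L + 0) = 1/L)
(4925 - 160)*(-1378 + t(12)) = (4925 - 160)*(-1378 + 1/12) = 4765*(-1378 + 1/12) = 4765*(-16535/12) = -78789275/12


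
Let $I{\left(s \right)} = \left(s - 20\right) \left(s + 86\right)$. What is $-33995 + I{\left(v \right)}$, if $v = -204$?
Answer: $-7563$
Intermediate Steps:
$I{\left(s \right)} = \left(-20 + s\right) \left(86 + s\right)$
$-33995 + I{\left(v \right)} = -33995 + \left(-1720 + \left(-204\right)^{2} + 66 \left(-204\right)\right) = -33995 - -26432 = -33995 + 26432 = -7563$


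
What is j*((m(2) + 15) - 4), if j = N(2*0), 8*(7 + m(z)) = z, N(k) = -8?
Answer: -34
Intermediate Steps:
m(z) = -7 + z/8
j = -8
j*((m(2) + 15) - 4) = -8*(((-7 + (1/8)*2) + 15) - 4) = -8*(((-7 + 1/4) + 15) - 4) = -8*((-27/4 + 15) - 4) = -8*(33/4 - 4) = -8*17/4 = -34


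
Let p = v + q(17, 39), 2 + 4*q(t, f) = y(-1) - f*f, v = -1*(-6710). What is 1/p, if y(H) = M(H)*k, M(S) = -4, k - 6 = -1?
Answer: 4/25297 ≈ 0.00015812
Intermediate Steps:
k = 5 (k = 6 - 1 = 5)
v = 6710
y(H) = -20 (y(H) = -4*5 = -20)
q(t, f) = -11/2 - f**2/4 (q(t, f) = -1/2 + (-20 - f*f)/4 = -1/2 + (-20 - f**2)/4 = -1/2 + (-5 - f**2/4) = -11/2 - f**2/4)
p = 25297/4 (p = 6710 + (-11/2 - 1/4*39**2) = 6710 + (-11/2 - 1/4*1521) = 6710 + (-11/2 - 1521/4) = 6710 - 1543/4 = 25297/4 ≈ 6324.3)
1/p = 1/(25297/4) = 4/25297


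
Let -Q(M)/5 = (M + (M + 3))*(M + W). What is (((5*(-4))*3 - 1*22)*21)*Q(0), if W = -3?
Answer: -77490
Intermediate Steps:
Q(M) = -5*(-3 + M)*(3 + 2*M) (Q(M) = -5*(M + (M + 3))*(M - 3) = -5*(M + (3 + M))*(-3 + M) = -5*(3 + 2*M)*(-3 + M) = -5*(-3 + M)*(3 + 2*M))
(((5*(-4))*3 - 1*22)*21)*Q(0) = (((5*(-4))*3 - 1*22)*21)*(45 - 10*0² + 15*0) = ((-20*3 - 22)*21)*(45 - 10*0 + 0) = ((-60 - 22)*21)*(45 + 0 + 0) = -82*21*45 = -1722*45 = -77490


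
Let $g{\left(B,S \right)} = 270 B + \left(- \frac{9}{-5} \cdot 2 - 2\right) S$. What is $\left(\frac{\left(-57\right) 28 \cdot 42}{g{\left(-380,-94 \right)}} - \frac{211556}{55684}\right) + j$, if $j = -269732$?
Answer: $- \frac{241141251945064}{893992699} \approx -2.6974 \cdot 10^{5}$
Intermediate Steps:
$g{\left(B,S \right)} = 270 B + \frac{8 S}{5}$ ($g{\left(B,S \right)} = 270 B + \left(\left(-9\right) \left(- \frac{1}{5}\right) 2 - 2\right) S = 270 B + \left(\frac{9}{5} \cdot 2 - 2\right) S = 270 B + \left(\frac{18}{5} - 2\right) S = 270 B + \frac{8 S}{5}$)
$\left(\frac{\left(-57\right) 28 \cdot 42}{g{\left(-380,-94 \right)}} - \frac{211556}{55684}\right) + j = \left(\frac{\left(-57\right) 28 \cdot 42}{270 \left(-380\right) + \frac{8}{5} \left(-94\right)} - \frac{211556}{55684}\right) - 269732 = \left(\frac{\left(-1596\right) 42}{-102600 - \frac{752}{5}} - \frac{52889}{13921}\right) - 269732 = \left(- \frac{67032}{- \frac{513752}{5}} - \frac{52889}{13921}\right) - 269732 = \left(\left(-67032\right) \left(- \frac{5}{513752}\right) - \frac{52889}{13921}\right) - 269732 = \left(\frac{41895}{64219} - \frac{52889}{13921}\right) - 269732 = - \frac{2813258396}{893992699} - 269732 = - \frac{241141251945064}{893992699}$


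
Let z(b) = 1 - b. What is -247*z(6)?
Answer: 1235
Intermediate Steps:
-247*z(6) = -247*(1 - 1*6) = -247*(1 - 6) = -247*(-5) = 1235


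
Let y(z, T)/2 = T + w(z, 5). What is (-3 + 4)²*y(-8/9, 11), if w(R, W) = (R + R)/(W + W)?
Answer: 974/45 ≈ 21.644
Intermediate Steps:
w(R, W) = R/W (w(R, W) = (2*R)/((2*W)) = (2*R)*(1/(2*W)) = R/W)
y(z, T) = 2*T + 2*z/5 (y(z, T) = 2*(T + z/5) = 2*T + 2*z/5)
(-3 + 4)²*y(-8/9, 11) = (-3 + 4)²*(2*11 + 2*(-8/9)/5) = 1²*(22 + 2*(-8*⅑)/5) = 1*(22 + (⅖)*(-8/9)) = 1*(22 - 16/45) = 1*(974/45) = 974/45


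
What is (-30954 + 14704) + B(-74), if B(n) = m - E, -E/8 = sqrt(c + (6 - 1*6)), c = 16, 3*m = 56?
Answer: -48598/3 ≈ -16199.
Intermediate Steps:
m = 56/3 (m = (1/3)*56 = 56/3 ≈ 18.667)
E = -32 (E = -8*sqrt(16 + (6 - 1*6)) = -8*sqrt(16 + (6 - 6)) = -8*sqrt(16 + 0) = -8*sqrt(16) = -8*4 = -32)
B(n) = 152/3 (B(n) = 56/3 - 1*(-32) = 56/3 + 32 = 152/3)
(-30954 + 14704) + B(-74) = (-30954 + 14704) + 152/3 = -16250 + 152/3 = -48598/3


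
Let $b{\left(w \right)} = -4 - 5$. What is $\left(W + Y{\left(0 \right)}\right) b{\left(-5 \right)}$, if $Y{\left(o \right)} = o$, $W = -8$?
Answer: $72$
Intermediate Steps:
$b{\left(w \right)} = -9$
$\left(W + Y{\left(0 \right)}\right) b{\left(-5 \right)} = \left(-8 + 0\right) \left(-9\right) = \left(-8\right) \left(-9\right) = 72$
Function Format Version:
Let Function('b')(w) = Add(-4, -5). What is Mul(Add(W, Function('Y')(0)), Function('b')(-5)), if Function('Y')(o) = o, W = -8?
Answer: 72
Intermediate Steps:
Function('b')(w) = -9
Mul(Add(W, Function('Y')(0)), Function('b')(-5)) = Mul(Add(-8, 0), -9) = Mul(-8, -9) = 72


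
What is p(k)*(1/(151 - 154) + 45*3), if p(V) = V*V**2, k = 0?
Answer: 0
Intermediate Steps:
p(V) = V**3
p(k)*(1/(151 - 154) + 45*3) = 0**3*(1/(151 - 154) + 45*3) = 0*(1/(-3) + 135) = 0*(-1/3 + 135) = 0*(404/3) = 0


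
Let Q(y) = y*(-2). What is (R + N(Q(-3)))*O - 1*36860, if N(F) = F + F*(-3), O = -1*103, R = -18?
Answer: -33770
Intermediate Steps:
Q(y) = -2*y
O = -103
N(F) = -2*F (N(F) = F - 3*F = -2*F)
(R + N(Q(-3)))*O - 1*36860 = (-18 - (-4)*(-3))*(-103) - 1*36860 = (-18 - 2*6)*(-103) - 36860 = (-18 - 12)*(-103) - 36860 = -30*(-103) - 36860 = 3090 - 36860 = -33770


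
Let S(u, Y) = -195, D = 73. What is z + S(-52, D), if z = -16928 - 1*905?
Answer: -18028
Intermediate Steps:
z = -17833 (z = -16928 - 905 = -17833)
z + S(-52, D) = -17833 - 195 = -18028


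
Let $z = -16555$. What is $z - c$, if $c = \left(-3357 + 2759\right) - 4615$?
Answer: $-11342$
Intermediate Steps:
$c = -5213$ ($c = -598 - 4615 = -5213$)
$z - c = -16555 - -5213 = -16555 + 5213 = -11342$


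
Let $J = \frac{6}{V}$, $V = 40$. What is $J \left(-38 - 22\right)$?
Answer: $-9$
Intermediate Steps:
$J = \frac{3}{20}$ ($J = \frac{6}{40} = 6 \cdot \frac{1}{40} = \frac{3}{20} \approx 0.15$)
$J \left(-38 - 22\right) = \frac{3 \left(-38 - 22\right)}{20} = \frac{3}{20} \left(-60\right) = -9$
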